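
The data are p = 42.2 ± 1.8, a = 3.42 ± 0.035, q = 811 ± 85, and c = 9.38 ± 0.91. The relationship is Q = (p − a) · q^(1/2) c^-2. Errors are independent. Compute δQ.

2.59

Let u = p − a = 38.8. δu = √(δp² + δa²) = √(3.24 + 0.00123) = 1.80, so δu/u = 0.0464.
Q is then a monomial in u, q, c:
δQ/Q = √((δu/u)² + (½·δq/q)² + (-2·δc/c)²) = √(0.00216 + 0.00275 + 0.0376) = 0.206
Q = 12.6, so δQ = 0.206 × 12.6 = 2.59.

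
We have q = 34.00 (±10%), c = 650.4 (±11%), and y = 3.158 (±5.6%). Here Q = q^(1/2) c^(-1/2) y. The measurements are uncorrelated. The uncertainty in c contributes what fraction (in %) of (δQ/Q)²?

(δQ/Q)² = (½·δq/q)² + (−½·δc/c)² + (1·δy/y)²
  q term: (0.5×0.100)² = 0.00250
  c term: (-0.5×0.110)² = 0.00302
  y term: (1×0.0560)² = 0.00314
Total = 0.00866. Share from c = 0.00302/0.00866 = 0.349.

34.9%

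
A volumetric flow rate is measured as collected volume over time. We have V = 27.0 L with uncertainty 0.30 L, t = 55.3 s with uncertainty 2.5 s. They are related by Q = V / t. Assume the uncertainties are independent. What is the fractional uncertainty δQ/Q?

Since Q is a product/quotient, work with relative uncertainties:
  (1·δV/V)² = (1×0.0111)² = 0.000123;  (-1·δt/t)² = (-1×0.0452)² = 0.00204
δQ/Q = √(0.00217) = 0.0466

0.0466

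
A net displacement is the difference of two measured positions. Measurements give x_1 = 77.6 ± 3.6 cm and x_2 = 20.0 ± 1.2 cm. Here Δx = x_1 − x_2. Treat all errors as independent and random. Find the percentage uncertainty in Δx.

6.59%

For a sum/difference, combine absolute errors in quadrature:
  (δx_1)² = 13.0;  (δx_2)² = 1.44
δΔx = √(14.4) = 3.79 cm
Δx = 57.6 cm, so δΔx/Δx = 3.79/57.6 = 0.0659.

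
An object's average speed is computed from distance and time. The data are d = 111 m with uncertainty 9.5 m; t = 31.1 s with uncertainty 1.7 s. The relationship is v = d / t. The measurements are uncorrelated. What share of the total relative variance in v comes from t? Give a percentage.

29.0%

(δv/v)² = (1·δd/d)² + (-1·δt/t)²
  d term: (1×0.0856)² = 0.00732
  t term: (-1×0.0547)² = 0.00299
Total = 0.0103. Share from t = 0.00299/0.0103 = 0.290.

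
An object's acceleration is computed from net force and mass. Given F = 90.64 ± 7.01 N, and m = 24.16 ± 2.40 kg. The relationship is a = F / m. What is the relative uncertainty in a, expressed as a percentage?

12.6%

For a monomial a ∝ F, m^-1, fractional errors add in quadrature:
  (1·δF/F)² = (1×0.0773)² = 0.00598;  (-1·δm/m)² = (-1×0.0993)² = 0.00987
δa/a = √(0.0158) = 0.126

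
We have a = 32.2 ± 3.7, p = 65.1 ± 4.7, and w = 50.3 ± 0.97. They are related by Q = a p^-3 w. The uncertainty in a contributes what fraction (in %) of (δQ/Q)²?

21.8%

(δQ/Q)² = (1·δa/a)² + (-3·δp/p)² + (1·δw/w)²
  a term: (1×0.115)² = 0.0132
  p term: (-3×0.0722)² = 0.0469
  w term: (1×0.0193)² = 0.000372
Total = 0.0605. Share from a = 0.0132/0.0605 = 0.218.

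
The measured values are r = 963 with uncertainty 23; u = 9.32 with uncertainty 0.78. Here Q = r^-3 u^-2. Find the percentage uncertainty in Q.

18.2%

Relative error in a monomial: (δQ/Q)² = Σ (nᵢ · δxᵢ/xᵢ)².
  (-3·δr/r)² = (-3×0.0239)² = 0.00513;  (-2·δu/u)² = (-2×0.0837)² = 0.0280
δQ/Q = √(0.0332) = 0.182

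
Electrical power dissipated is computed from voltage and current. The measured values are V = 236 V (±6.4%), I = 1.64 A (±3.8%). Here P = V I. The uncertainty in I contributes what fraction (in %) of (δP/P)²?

(δP/P)² = (1·δV/V)² + (1·δI/I)²
  V term: (1×0.0640)² = 0.00410
  I term: (1×0.0380)² = 0.00144
Total = 0.00554. Share from I = 0.00144/0.00554 = 0.261.

26.1%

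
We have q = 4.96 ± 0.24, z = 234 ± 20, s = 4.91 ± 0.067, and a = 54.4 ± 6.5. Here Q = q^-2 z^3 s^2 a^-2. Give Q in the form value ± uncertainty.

4240 ± 1550

Since Q is a product/quotient, work with relative uncertainties:
  (-2·δq/q)² = (-2×0.0484)² = 0.00937;  (3·δz/z)² = (3×0.0855)² = 0.0657;  (2·δs/s)² = (2×0.0136)² = 0.000745;  (-2·δa/a)² = (-2×0.119)² = 0.0571
δQ/Q = √(0.133) = 0.365
Q = 4240, so δQ = 0.365 × 4240 = 1550.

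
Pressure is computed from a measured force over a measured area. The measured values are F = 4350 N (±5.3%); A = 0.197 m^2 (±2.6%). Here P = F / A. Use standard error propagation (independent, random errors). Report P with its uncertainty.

22100 ± 1300 Pa

For a monomial P ∝ F, A^-1, fractional errors add in quadrature:
  (1·δF/F)² = (1×0.0530)² = 0.00281;  (-1·δA/A)² = (-1×0.0260)² = 0.000676
δP/P = √(0.00349) = 0.0590
P = 22100 Pa, so δP = 0.0590 × 22100 = 1300 Pa.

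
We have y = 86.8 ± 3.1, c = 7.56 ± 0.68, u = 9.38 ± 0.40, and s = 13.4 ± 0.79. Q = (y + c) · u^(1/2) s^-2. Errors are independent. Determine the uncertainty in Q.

Let w = y + c = 94.4. δw = √(δy² + δc²) = √(9.61 + 0.462) = 3.17, so δw/w = 0.0336.
Q is then a monomial in w, u, s:
δQ/Q = √((δw/w)² + (½·δu/u)² + (-2·δs/s)²) = √(0.00113 + 0.000455 + 0.0139) = 0.124
Q = 1.61, so δQ = 0.124 × 1.61 = 0.200.

0.200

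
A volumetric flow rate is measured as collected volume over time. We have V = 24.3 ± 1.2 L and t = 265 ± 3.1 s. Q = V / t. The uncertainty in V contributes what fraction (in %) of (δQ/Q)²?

94.7%

(δQ/Q)² = (1·δV/V)² + (-1·δt/t)²
  V term: (1×0.0494)² = 0.00244
  t term: (-1×0.0117)² = 0.000137
Total = 0.00258. Share from V = 0.00244/0.00258 = 0.947.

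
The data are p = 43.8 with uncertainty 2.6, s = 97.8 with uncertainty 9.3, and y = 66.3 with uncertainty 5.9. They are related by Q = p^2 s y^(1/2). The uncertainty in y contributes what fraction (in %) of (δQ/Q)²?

7.88%

(δQ/Q)² = (2·δp/p)² + (1·δs/s)² + (½·δy/y)²
  p term: (2×0.0594)² = 0.0141
  s term: (1×0.0951)² = 0.00904
  y term: (0.5×0.0890)² = 0.00198
Total = 0.0251. Share from y = 0.00198/0.0251 = 0.0788.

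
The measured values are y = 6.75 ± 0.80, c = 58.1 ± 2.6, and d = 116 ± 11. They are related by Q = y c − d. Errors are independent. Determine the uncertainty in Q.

Let p = y·c = 392. δp/p = √((1·δy/y)² + (1·δc/c)²) = √(0.0140 + 0.00200) = 0.127, so δp = 49.7.
Q = p − d: δQ = √(δp² + δd²) = √(2470 + 121) = 50.9

50.9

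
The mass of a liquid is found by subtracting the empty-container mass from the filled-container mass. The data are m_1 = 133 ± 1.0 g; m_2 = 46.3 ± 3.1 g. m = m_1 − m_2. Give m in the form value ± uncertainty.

Absolute uncertainties add in quadrature for a linear combination:
  (δm_1)² = 1.00;  (δm_2)² = 9.61
δm = √(10.6) = 3.26 g
m = 86.7 g.

86.7 ± 3.26 g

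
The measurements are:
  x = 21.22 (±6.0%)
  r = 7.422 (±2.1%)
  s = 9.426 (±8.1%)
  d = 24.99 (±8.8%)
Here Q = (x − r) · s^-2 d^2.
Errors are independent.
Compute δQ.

24.9

Let u = x − r = 13.80. δu = √(δx² + δr²) = √(1.62 + 0.0243) = 1.28, so δu/u = 0.0930.
Q is then a monomial in u, s, d:
δQ/Q = √((δu/u)² + (-2·δs/s)² + (2·δd/d)²) = √(0.00864 + 0.0262 + 0.0310) = 0.257
Q = 96.98, so δQ = 0.257 × 96.98 = 24.9.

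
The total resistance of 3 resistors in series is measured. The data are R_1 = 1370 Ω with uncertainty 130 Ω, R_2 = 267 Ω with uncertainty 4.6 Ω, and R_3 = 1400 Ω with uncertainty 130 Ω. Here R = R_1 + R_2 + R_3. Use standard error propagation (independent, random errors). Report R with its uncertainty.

R is a linear combination, so absolute uncertainties add in quadrature:
  (δR_1)² = 16900;  (δR_2)² = 21.2;  (δR_3)² = 16900
δR = √(33800) = 184 Ω
R = 3040 Ω.

3040 ± 184 Ω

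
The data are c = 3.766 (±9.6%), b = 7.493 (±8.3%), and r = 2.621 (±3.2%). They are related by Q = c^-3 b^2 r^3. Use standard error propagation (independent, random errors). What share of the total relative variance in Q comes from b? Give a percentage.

(δQ/Q)² = (-3·δc/c)² + (2·δb/b)² + (3·δr/r)²
  c term: (-3×0.0960)² = 0.0829
  b term: (2×0.0830)² = 0.0276
  r term: (3×0.0320)² = 0.00922
Total = 0.120. Share from b = 0.0276/0.120 = 0.230.

23.0%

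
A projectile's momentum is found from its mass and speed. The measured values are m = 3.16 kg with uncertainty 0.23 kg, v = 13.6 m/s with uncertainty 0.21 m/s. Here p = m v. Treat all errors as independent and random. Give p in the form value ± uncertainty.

43.0 ± 3.20 kg·m/s

Products/powers → add relative errors in quadrature, weighted by exponent:
  (1·δm/m)² = (1×0.0728)² = 0.00530;  (1·δv/v)² = (1×0.0154)² = 0.000238
δp/p = √(0.00554) = 0.0744
p = 43.0 kg·m/s, so δp = 0.0744 × 43.0 = 3.20 kg·m/s.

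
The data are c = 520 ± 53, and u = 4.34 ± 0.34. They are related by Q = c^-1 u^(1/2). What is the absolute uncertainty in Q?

Each factor contributes (exponent × relative error)² to (δQ/Q)²:
  (-1·δc/c)² = (-1×0.102)² = 0.0104;  (½·δu/u)² = (0.5×0.0783)² = 0.00153
δQ/Q = √(0.0119) = 0.109
Q = 0.00401, so δQ = 0.109 × 0.00401 = 0.000437.

0.000437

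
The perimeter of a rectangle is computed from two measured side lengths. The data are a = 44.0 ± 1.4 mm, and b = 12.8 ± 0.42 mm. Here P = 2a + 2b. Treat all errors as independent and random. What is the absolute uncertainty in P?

2.92 mm

Sums and differences: (δP)² = Σ (cᵢ δxᵢ)².
  (2·δa)² = 7.84;  (2·δb)² = 0.706
δP = √(8.55) = 2.92 mm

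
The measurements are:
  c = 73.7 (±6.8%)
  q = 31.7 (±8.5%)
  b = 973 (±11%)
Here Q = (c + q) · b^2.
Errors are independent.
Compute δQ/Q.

0.227

Let u = c + q = 105. δu = √(δc² + δq²) = √(25.1 + 7.26) = 5.69, so δu/u = 0.0540.
Q is then a monomial in u, b:
δQ/Q = √((δu/u)² + (2·δb/b)²) = √(0.00291 + 0.0484) = 0.227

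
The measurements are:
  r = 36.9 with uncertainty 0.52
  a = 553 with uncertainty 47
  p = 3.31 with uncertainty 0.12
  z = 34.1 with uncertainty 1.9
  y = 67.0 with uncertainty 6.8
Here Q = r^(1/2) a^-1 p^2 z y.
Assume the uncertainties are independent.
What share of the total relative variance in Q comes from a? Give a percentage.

27.9%

(δQ/Q)² = (½·δr/r)² + (-1·δa/a)² + (2·δp/p)² + (1·δz/z)² + (1·δy/y)²
  r term: (0.5×0.0141)² = 4.96e-05
  a term: (-1×0.0850)² = 0.00722
  p term: (2×0.0363)² = 0.00526
  z term: (1×0.0557)² = 0.00310
  y term: (1×0.101)² = 0.0103
Total = 0.0259. Share from a = 0.00722/0.0259 = 0.279.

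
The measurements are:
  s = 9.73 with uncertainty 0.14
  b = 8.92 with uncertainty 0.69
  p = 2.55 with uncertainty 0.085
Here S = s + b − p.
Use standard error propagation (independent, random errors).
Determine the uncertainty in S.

0.709

Absolute uncertainties add in quadrature for a linear combination:
  (δs)² = 0.0196;  (δb)² = 0.476;  (δp)² = 0.00723
δS = √(0.503) = 0.709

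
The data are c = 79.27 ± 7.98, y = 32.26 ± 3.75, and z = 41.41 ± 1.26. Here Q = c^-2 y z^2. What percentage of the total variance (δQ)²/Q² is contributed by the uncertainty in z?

6.41%

(δQ/Q)² = (-2·δc/c)² + (1·δy/y)² + (2·δz/z)²
  c term: (-2×0.101)² = 0.0405
  y term: (1×0.116)² = 0.0135
  z term: (2×0.0304)² = 0.00370
Total = 0.0578. Share from z = 0.00370/0.0578 = 0.0641.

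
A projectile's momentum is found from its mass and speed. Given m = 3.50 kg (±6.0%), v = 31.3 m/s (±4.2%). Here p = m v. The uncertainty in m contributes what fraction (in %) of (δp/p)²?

67.1%

(δp/p)² = (1·δm/m)² + (1·δv/v)²
  m term: (1×0.0600)² = 0.00360
  v term: (1×0.0420)² = 0.00176
Total = 0.00536. Share from m = 0.00360/0.00536 = 0.671.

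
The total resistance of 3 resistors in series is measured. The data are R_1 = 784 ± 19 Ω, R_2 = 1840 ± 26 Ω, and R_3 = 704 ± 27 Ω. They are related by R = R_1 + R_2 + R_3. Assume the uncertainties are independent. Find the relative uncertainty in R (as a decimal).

For a sum/difference, combine absolute errors in quadrature:
  (δR_1)² = 361;  (δR_2)² = 676;  (δR_3)² = 729
δR = √(1770) = 42.0 Ω
R = 3330 Ω, so δR/R = 42.0/3330 = 0.0126.

0.0126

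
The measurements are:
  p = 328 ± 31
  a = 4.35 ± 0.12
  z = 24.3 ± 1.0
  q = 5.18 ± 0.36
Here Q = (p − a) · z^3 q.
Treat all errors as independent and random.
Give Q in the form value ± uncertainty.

Let u = p − a = 324. δu = √(δp² + δa²) = √(961 + 0.0144) = 31.0, so δu/u = 0.0958.
Q is then a monomial in u, z, q:
δQ/Q = √((δu/u)² + (3·δz/z)² + (1·δq/q)²) = √(0.00917 + 0.0152 + 0.00483) = 0.171
Q = 2.41e+07, so δQ = 0.171 × 2.41e+07 = 4.11e+06.

(2.41 ± 0.411) × 10^7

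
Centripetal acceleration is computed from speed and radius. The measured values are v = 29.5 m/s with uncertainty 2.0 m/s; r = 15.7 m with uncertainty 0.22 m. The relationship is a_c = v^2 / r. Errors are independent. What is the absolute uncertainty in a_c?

7.56 m/s^2

a_c is a product of powers, so relative uncertainties combine in quadrature:
  (2·δv/v)² = (2×0.0678)² = 0.0184;  (-1·δr/r)² = (-1×0.0140)² = 0.000196
δa_c/a_c = √(0.0186) = 0.136
a_c = 55.4 m/s^2, so δa_c = 0.136 × 55.4 = 7.56 m/s^2.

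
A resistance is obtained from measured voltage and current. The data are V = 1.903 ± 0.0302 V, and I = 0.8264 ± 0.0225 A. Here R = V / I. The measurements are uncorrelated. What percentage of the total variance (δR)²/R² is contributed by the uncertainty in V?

(δR/R)² = (1·δV/V)² + (-1·δI/I)²
  V term: (1×0.0159)² = 0.000252
  I term: (-1×0.0272)² = 0.000741
Total = 0.000993. Share from V = 0.000252/0.000993 = 0.254.

25.4%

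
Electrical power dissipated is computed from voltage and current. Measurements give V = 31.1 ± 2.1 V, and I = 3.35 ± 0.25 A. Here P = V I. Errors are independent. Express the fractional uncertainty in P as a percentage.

Products/powers → add relative errors in quadrature, weighted by exponent:
  (1·δV/V)² = (1×0.0675)² = 0.00456;  (1·δI/I)² = (1×0.0746)² = 0.00557
δP/P = √(0.0101) = 0.101

10.1%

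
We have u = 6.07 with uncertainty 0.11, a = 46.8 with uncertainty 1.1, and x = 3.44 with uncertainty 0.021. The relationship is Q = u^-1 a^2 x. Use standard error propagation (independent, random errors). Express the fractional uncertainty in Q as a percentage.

For a monomial Q ∝ u^-1, a^2, x, fractional errors add in quadrature:
  (-1·δu/u)² = (-1×0.0181)² = 0.000328;  (2·δa/a)² = (2×0.0235)² = 0.00221;  (1·δx/x)² = (1×0.00610)² = 3.73e-05
δQ/Q = √(0.00258) = 0.0507

5.07%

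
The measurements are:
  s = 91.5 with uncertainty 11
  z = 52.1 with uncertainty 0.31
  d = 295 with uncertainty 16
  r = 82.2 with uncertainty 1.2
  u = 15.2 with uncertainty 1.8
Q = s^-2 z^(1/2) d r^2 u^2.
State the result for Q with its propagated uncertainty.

Each factor contributes (exponent × relative error)² to (δQ/Q)²:
  (-2·δs/s)² = (-2×0.120)² = 0.0578;  (½·δz/z)² = (0.5×0.00595)² = 8.85e-06;  (1·δd/d)² = (1×0.0542)² = 0.00294;  (2·δr/r)² = (2×0.0146)² = 0.000852;  (2·δu/u)² = (2×0.118)² = 0.0561
δQ/Q = √(0.118) = 0.343
Q = 3.97e+05, so δQ = 0.343 × 3.97e+05 = 1.36e+05.

(3.97 ± 1.36) × 10^5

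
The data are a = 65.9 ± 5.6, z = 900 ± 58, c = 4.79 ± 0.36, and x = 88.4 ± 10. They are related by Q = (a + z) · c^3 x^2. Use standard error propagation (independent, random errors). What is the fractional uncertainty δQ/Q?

0.325

Let u = a + z = 966. δu = √(δa² + δz²) = √(31.4 + 3360) = 58.3, so δu/u = 0.0603.
Q is then a monomial in u, c, x:
δQ/Q = √((δu/u)² + (3·δc/c)² + (2·δx/x)²) = √(0.00364 + 0.0508 + 0.0512) = 0.325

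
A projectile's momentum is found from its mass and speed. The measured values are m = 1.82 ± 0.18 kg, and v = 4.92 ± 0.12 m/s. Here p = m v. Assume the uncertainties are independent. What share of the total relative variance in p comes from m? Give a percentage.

(δp/p)² = (1·δm/m)² + (1·δv/v)²
  m term: (1×0.0989)² = 0.00978
  v term: (1×0.0244)² = 0.000595
Total = 0.0104. Share from m = 0.00978/0.0104 = 0.943.

94.3%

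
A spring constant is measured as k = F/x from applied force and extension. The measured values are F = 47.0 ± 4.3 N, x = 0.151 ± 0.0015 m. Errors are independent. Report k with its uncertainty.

311 ± 28.6 N/m

Each factor contributes (exponent × relative error)² to (δk/k)²:
  (1·δF/F)² = (1×0.0915)² = 0.00837;  (-1·δx/x)² = (-1×0.00993)² = 9.87e-05
δk/k = √(0.00847) = 0.0920
k = 311 N/m, so δk = 0.0920 × 311 = 28.6 N/m.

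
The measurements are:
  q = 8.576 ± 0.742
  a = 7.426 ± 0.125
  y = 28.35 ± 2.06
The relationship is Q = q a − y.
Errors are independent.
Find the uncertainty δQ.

5.98

Let p = q·a = 63.69. δp/p = √((1·δq/q)² + (1·δa/a)²) = √(0.00749 + 0.000283) = 0.0881, so δp = 5.61.
Q = p − y: δQ = √(δp² + δy²) = √(31.5 + 4.24) = 5.98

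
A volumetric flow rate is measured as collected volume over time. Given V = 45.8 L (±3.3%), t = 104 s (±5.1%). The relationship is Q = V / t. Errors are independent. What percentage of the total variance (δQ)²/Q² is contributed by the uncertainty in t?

70.5%

(δQ/Q)² = (1·δV/V)² + (-1·δt/t)²
  V term: (1×0.0330)² = 0.00109
  t term: (-1×0.0510)² = 0.00260
Total = 0.00369. Share from t = 0.00260/0.00369 = 0.705.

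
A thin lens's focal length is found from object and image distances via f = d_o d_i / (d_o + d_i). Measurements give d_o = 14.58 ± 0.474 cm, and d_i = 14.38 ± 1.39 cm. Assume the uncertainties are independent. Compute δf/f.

0.0513

∂f/∂d_o = (d_i/(d_o+d_i))² = 0.247;  ∂f/∂d_i = (d_o/(d_o+d_i))² = 0.253
δf = √((∂f/∂d_o · δd_o)² + (∂f/∂d_i · δd_i)²) = √(0.0137 + 0.124) = 0.371 cm
f = 7.240 cm, so δf/f = 0.371/7.240 = 0.0513.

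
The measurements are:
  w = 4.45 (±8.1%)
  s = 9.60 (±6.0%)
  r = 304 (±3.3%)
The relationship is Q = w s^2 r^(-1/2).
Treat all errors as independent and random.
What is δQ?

Since Q is a product/quotient, work with relative uncertainties:
  (1·δw/w)² = (1×0.0810)² = 0.00656;  (2·δs/s)² = (2×0.0600)² = 0.0144;  (−½·δr/r)² = (-0.5×0.0330)² = 0.000272
δQ/Q = √(0.0212) = 0.146
Q = 23.5, so δQ = 0.146 × 23.5 = 3.43.

3.43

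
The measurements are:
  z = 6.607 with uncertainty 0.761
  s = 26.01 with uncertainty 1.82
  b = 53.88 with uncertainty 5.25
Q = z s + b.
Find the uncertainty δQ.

Let p = z·s = 171.8. δp/p = √((1·δz/z)² + (1·δs/s)²) = √(0.0133 + 0.00490) = 0.135, so δp = 23.2.
Q = p + b: δQ = √(δp² + δb²) = √(536 + 27.6) = 23.7

23.7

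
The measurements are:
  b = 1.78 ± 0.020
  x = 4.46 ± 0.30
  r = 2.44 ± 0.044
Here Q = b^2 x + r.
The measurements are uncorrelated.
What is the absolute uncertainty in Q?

Let p = b^2·x = 14.1. δp/p = √((2·δb/b)² + (1·δx/x)²) = √(0.000505 + 0.00452) = 0.0709, so δp = 1.00.
Q = p + r: δQ = √(δp² + δr²) = √(1.00 + 0.00194) = 1.00

1.00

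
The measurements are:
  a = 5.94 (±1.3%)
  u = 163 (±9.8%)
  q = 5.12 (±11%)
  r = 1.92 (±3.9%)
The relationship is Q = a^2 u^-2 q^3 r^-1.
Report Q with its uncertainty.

Each factor contributes (exponent × relative error)² to (δQ/Q)²:
  (2·δa/a)² = (2×0.0130)² = 0.000676;  (-2·δu/u)² = (-2×0.0980)² = 0.0384;  (3·δq/q)² = (3×0.110)² = 0.109;  (-1·δr/r)² = (-1×0.0390)² = 0.00152
δQ/Q = √(0.150) = 0.387
Q = 0.0928, so δQ = 0.387 × 0.0928 = 0.0359.

0.0928 ± 0.0359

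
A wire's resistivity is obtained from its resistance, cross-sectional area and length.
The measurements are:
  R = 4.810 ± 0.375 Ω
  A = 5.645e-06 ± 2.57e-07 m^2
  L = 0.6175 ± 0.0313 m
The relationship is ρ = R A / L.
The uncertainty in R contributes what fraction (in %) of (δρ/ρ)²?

(δρ/ρ)² = (1·δR/R)² + (1·δA/A)² + (-1·δL/L)²
  R term: (1×0.0780)² = 0.00608
  A term: (1×0.0455)² = 0.00207
  L term: (-1×0.0507)² = 0.00257
Total = 0.0107. Share from R = 0.00608/0.0107 = 0.567.

56.7%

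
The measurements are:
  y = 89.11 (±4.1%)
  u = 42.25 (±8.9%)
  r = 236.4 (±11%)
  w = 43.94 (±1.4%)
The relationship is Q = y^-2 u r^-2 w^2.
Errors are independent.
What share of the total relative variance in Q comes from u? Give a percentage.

(δQ/Q)² = (-2·δy/y)² + (1·δu/u)² + (-2·δr/r)² + (2·δw/w)²
  y term: (-2×0.0410)² = 0.00672
  u term: (1×0.0890)² = 0.00792
  r term: (-2×0.110)² = 0.0484
  w term: (2×0.0140)² = 0.000784
Total = 0.0638. Share from u = 0.00792/0.0638 = 0.124.

12.4%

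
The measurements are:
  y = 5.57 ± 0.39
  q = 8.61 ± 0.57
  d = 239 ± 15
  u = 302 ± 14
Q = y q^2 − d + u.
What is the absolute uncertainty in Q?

65.2

Let p = y·q^2 = 413. δp/p = √((1·δy/y)² + (2·δq/q)²) = √(0.00490 + 0.0175) = 0.150, so δp = 61.8.
Q = p − d + u: δQ = √(δp² + δd² + δu²) = √(3820 + 225 + 196) = 65.2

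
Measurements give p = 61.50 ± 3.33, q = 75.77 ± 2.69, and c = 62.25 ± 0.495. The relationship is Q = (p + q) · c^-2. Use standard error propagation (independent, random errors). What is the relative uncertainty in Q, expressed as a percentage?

3.50%

Let u = p + q = 137.3. δu = √(δp² + δq²) = √(11.1 + 7.24) = 4.28, so δu/u = 0.0312.
Q is then a monomial in u, c:
δQ/Q = √((δu/u)² + (-2·δc/c)²) = √(0.000973 + 0.000253) = 0.0350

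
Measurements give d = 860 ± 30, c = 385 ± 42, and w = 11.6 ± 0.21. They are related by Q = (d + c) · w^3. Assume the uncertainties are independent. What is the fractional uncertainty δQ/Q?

Let u = d + c = 1240. δu = √(δd² + δc²) = √(900 + 1760) = 51.6, so δu/u = 0.0415.
Q is then a monomial in u, w:
δQ/Q = √((δu/u)² + (3·δw/w)²) = √(0.00172 + 0.00295) = 0.0683

0.0683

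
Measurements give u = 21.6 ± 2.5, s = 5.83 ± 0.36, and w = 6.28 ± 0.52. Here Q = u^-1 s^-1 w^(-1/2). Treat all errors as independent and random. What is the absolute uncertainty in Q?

Since Q is a product/quotient, work with relative uncertainties:
  (-1·δu/u)² = (-1×0.116)² = 0.0134;  (-1·δs/s)² = (-1×0.0617)² = 0.00381;  (−½·δw/w)² = (-0.5×0.0828)² = 0.00171
δQ/Q = √(0.0189) = 0.138
Q = 0.00317, so δQ = 0.138 × 0.00317 = 0.000436.

0.000436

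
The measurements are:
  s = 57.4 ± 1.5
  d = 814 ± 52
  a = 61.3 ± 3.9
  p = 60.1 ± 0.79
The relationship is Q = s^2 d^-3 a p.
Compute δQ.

Products/powers → add relative errors in quadrature, weighted by exponent:
  (2·δs/s)² = (2×0.0261)² = 0.00273;  (-3·δd/d)² = (-3×0.0639)² = 0.0367;  (1·δa/a)² = (1×0.0636)² = 0.00405;  (1·δp/p)² = (1×0.0131)² = 0.000173
δQ/Q = √(0.0437) = 0.209
Q = 0.0225, so δQ = 0.209 × 0.0225 = 0.00470.

0.00470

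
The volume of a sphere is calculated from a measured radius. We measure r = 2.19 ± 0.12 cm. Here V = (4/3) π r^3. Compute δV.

V ∝ r^3, so δV/V = |3| · δr/r = 3 × 0.0548 = 0.164.
V = 44.0 cm^3, so δV = 0.164 × 44.0 = 7.23 cm^3.

7.23 cm^3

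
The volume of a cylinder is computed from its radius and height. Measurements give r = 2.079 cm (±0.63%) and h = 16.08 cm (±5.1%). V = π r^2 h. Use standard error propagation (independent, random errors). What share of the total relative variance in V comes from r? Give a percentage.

5.75%

(δV/V)² = (2·δr/r)² + (1·δh/h)²
  r term: (2×0.00630)² = 0.000159
  h term: (1×0.0510)² = 0.00260
Total = 0.00276. Share from r = 0.000159/0.00276 = 0.0575.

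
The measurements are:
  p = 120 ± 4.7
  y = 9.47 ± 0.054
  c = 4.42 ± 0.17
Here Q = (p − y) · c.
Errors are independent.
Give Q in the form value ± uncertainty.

489 ± 28.0

Let u = p − y = 111. δu = √(δp² + δy²) = √(22.1 + 0.00292) = 4.70, so δu/u = 0.0425.
Q is then a monomial in u, c:
δQ/Q = √((δu/u)² + (1·δc/c)²) = √(0.00181 + 0.00148) = 0.0573
Q = 489, so δQ = 0.0573 × 489 = 28.0.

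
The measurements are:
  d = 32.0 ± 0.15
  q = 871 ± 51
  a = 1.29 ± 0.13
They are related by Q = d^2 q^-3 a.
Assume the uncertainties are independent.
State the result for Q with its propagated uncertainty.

For a monomial Q ∝ d^2, q^-3, a, fractional errors add in quadrature:
  (2·δd/d)² = (2×0.00469)² = 8.79e-05;  (-3·δq/q)² = (-3×0.0586)² = 0.0309;  (1·δa/a)² = (1×0.101)² = 0.0102
δQ/Q = √(0.0411) = 0.203
Q = 2e-06, so δQ = 0.203 × 2e-06 = 4.05e-07.

(2.00 ± 0.405) × 10^-6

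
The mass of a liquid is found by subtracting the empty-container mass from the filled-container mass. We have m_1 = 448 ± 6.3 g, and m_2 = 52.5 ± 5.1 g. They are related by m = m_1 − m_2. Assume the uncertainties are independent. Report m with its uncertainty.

Sums and differences: (δm)² = Σ (cᵢ δxᵢ)².
  (δm_1)² = 39.7;  (δm_2)² = 26.0
δm = √(65.7) = 8.11 g
m = 396 g.

396 ± 8.11 g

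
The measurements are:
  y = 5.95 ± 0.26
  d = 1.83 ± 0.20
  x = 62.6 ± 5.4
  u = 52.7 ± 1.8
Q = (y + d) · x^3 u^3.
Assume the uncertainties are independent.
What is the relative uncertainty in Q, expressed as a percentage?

28.2%

Let w = y + d = 7.78. δw = √(δy² + δd²) = √(0.0676 + 0.0400) = 0.328, so δw/w = 0.0422.
Q is then a monomial in w, x, u:
δQ/Q = √((δw/w)² + (3·δx/x)² + (3·δu/u)²) = √(0.00178 + 0.0670 + 0.0105) = 0.282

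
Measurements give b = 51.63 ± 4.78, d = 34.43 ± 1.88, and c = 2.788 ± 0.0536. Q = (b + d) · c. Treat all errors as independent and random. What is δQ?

15.0

Let u = b + d = 86.06. δu = √(δb² + δd²) = √(22.8 + 3.53) = 5.14, so δu/u = 0.0597.
Q is then a monomial in u, c:
δQ/Q = √((δu/u)² + (1·δc/c)²) = √(0.00356 + 0.000370) = 0.0627
Q = 239.9, so δQ = 0.0627 × 239.9 = 15.0.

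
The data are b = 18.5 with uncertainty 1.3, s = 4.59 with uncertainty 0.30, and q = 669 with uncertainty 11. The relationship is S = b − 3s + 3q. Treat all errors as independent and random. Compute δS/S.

0.0164

For a sum/difference, combine absolute errors in quadrature:
  (δb)² = 1.69;  (3·δs)² = 0.810;  (3·δq)² = 1090
δS = √(1090) = 33.0
S = 2010, so δS/S = 33.0/2010 = 0.0164.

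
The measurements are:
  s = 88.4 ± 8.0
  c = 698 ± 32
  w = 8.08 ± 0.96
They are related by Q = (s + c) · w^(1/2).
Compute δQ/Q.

0.0727

Let u = s + c = 786. δu = √(δs² + δc²) = √(64.0 + 1020) = 33.0, so δu/u = 0.0419.
Q is then a monomial in u, w:
δQ/Q = √((δu/u)² + (½·δw/w)²) = √(0.00176 + 0.00353) = 0.0727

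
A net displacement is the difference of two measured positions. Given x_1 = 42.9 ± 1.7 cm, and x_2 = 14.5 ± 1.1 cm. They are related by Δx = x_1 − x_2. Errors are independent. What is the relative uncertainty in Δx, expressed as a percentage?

7.13%

For a sum/difference, combine absolute errors in quadrature:
  (δx_1)² = 2.89;  (δx_2)² = 1.21
δΔx = √(4.10) = 2.02 cm
Δx = 28.4 cm, so δΔx/Δx = 2.02/28.4 = 0.0713.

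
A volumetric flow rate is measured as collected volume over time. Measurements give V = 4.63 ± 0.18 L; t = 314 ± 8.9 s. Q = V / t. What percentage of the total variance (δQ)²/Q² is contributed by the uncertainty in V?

(δQ/Q)² = (1·δV/V)² + (-1·δt/t)²
  V term: (1×0.0389)² = 0.00151
  t term: (-1×0.0283)² = 0.000803
Total = 0.00231. Share from V = 0.00151/0.00231 = 0.653.

65.3%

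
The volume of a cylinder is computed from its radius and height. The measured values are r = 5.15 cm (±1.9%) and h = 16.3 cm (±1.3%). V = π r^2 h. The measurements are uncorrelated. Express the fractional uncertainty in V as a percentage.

Relative error in a monomial: (δV/V)² = Σ (nᵢ · δxᵢ/xᵢ)².
  (2·δr/r)² = (2×0.0190)² = 0.00144;  (1·δh/h)² = (1×0.0130)² = 0.000169
δV/V = √(0.00161) = 0.0402

4.02%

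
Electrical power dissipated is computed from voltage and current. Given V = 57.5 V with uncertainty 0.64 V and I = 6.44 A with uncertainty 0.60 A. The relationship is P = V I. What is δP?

34.7 W

Since P is a product/quotient, work with relative uncertainties:
  (1·δV/V)² = (1×0.0111)² = 0.000124;  (1·δI/I)² = (1×0.0932)² = 0.00868
δP/P = √(0.00880) = 0.0938
P = 370 W, so δP = 0.0938 × 370 = 34.7 W.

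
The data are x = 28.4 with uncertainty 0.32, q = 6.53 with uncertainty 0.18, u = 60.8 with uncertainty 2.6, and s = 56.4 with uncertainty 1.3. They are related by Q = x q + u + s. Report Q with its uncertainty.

Let p = x·q = 185. δp/p = √((1·δx/x)² + (1·δq/q)²) = √(0.000127 + 0.000760) = 0.0298, so δp = 5.52.
Q = p + u + s: δQ = √(δp² + δu² + δs²) = √(30.5 + 6.76 + 1.69) = 6.24
Q = 303.

303 ± 6.24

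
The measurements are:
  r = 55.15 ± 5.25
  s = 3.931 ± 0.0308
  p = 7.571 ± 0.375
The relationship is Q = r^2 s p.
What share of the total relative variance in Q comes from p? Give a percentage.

6.33%

(δQ/Q)² = (2·δr/r)² + (1·δs/s)² + (1·δp/p)²
  r term: (2×0.0952)² = 0.0362
  s term: (1×0.00784)² = 6.14e-05
  p term: (1×0.0495)² = 0.00245
Total = 0.0388. Share from p = 0.00245/0.0388 = 0.0633.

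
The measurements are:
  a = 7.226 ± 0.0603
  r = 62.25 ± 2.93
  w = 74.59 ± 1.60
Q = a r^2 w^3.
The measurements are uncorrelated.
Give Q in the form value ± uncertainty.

Each factor contributes (exponent × relative error)² to (δQ/Q)²:
  (1·δa/a)² = (1×0.00834)² = 6.96e-05;  (2·δr/r)² = (2×0.0471)² = 0.00886;  (3·δw/w)² = (3×0.0215)² = 0.00414
δQ/Q = √(0.0131) = 0.114
Q = 1.162e+10, so δQ = 0.114 × 1.162e+10 = 1.33e+09.

(1.162 ± 0.133) × 10^10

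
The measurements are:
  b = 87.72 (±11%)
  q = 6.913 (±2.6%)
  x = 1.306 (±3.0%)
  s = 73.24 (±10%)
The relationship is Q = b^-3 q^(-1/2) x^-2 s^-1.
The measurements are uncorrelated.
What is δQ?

1.58e-09

Each factor contributes (exponent × relative error)² to (δQ/Q)²:
  (-3·δb/b)² = (-3×0.110)² = 0.109;  (−½·δq/q)² = (-0.5×0.0260)² = 0.000169;  (-2·δx/x)² = (-2×0.0300)² = 0.00360;  (-1·δs/s)² = (-1×0.100)² = 0.0100
δQ/Q = √(0.123) = 0.350
Q = 4.511e-09, so δQ = 0.350 × 4.511e-09 = 1.58e-09.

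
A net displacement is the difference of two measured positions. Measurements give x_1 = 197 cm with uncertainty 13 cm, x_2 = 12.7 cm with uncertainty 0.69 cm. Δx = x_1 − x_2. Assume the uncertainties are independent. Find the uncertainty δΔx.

13.0 cm

Each term contributes (cᵢ δxᵢ)² to (δΔx)²:
  (δx_1)² = 169;  (δx_2)² = 0.476
δΔx = √(169) = 13.0 cm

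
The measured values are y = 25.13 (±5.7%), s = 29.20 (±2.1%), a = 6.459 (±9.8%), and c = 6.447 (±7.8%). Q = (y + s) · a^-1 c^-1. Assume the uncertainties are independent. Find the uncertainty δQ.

0.168

Let u = y + s = 54.33. δu = √(δy² + δs²) = √(2.05 + 0.376) = 1.56, so δu/u = 0.0287.
Q is then a monomial in u, a, c:
δQ/Q = √((δu/u)² + (-1·δa/a)² + (-1·δc/c)²) = √(0.000822 + 0.00960 + 0.00608) = 0.128
Q = 1.305, so δQ = 0.128 × 1.305 = 0.168.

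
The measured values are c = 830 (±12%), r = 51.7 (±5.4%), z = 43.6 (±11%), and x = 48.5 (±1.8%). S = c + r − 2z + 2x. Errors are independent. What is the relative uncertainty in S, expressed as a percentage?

Sums and differences: (δS)² = Σ (cᵢ δxᵢ)².
  (δc)² = 9920;  (δr)² = 7.79;  (2·δz)² = 92.0;  (2·δx)² = 3.05
δS = √(10000) = 100
S = 892, so δS/S = 100/892 = 0.112.

11.2%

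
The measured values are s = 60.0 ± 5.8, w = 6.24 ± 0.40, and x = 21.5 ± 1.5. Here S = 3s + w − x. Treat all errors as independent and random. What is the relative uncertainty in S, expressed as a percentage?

10.6%

Sums and differences: (δS)² = Σ (cᵢ δxᵢ)².
  (3·δs)² = 303;  (δw)² = 0.160;  (δx)² = 2.25
δS = √(305) = 17.5
S = 165, so δS/S = 17.5/165 = 0.106.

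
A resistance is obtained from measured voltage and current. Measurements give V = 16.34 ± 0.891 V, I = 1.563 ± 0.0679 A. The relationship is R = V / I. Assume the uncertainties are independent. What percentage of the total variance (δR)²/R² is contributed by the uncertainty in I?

38.8%

(δR/R)² = (1·δV/V)² + (-1·δI/I)²
  V term: (1×0.0545)² = 0.00297
  I term: (-1×0.0434)² = 0.00189
Total = 0.00486. Share from I = 0.00189/0.00486 = 0.388.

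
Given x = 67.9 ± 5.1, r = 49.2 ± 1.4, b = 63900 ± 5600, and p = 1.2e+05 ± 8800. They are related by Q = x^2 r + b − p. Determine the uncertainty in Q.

Let w = x^2·r = 2.27e+05. δw/w = √((2·δx/x)² + (1·δr/r)²) = √(0.0226 + 0.000810) = 0.153, so δw = 34700.
Q = w + b − p: δQ = √(δw² + δb² + δp²) = √(1.2e+09 + 3.14e+07 + 7.74e+07) = 36200

36200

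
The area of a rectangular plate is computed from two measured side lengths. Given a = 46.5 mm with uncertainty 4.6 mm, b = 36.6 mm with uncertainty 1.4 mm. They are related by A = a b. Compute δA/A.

Relative error in a monomial: (δA/A)² = Σ (nᵢ · δxᵢ/xᵢ)².
  (1·δa/a)² = (1×0.0989)² = 0.00979;  (1·δb/b)² = (1×0.0383)² = 0.00146
δA/A = √(0.0112) = 0.106

0.106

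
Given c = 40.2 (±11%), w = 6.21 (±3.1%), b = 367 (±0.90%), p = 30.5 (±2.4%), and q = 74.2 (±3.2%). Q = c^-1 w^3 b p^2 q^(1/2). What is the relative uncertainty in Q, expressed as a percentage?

15.3%

Each factor contributes (exponent × relative error)² to (δQ/Q)²:
  (-1·δc/c)² = (-1×0.110)² = 0.0121;  (3·δw/w)² = (3×0.0310)² = 0.00865;  (1·δb/b)² = (1×0.00900)² = 8.1e-05;  (2·δp/p)² = (2×0.0240)² = 0.00230;  (½·δq/q)² = (0.5×0.0320)² = 0.000256
δQ/Q = √(0.0234) = 0.153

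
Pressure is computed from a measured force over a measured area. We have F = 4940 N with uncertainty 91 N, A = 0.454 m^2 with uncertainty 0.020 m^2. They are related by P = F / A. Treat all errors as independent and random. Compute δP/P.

0.0477

Products/powers → add relative errors in quadrature, weighted by exponent:
  (1·δF/F)² = (1×0.0184)² = 0.000339;  (-1·δA/A)² = (-1×0.0441)² = 0.00194
δP/P = √(0.00228) = 0.0477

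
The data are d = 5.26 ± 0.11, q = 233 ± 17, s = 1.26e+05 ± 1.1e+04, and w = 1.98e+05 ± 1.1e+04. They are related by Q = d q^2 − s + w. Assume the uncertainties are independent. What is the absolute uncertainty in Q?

Let p = d·q^2 = 2.86e+05. δp/p = √((1·δd/d)² + (2·δq/q)²) = √(0.000437 + 0.0213) = 0.147, so δp = 42100.
Q = p − s + w: δQ = √(δp² + δs² + δw²) = √(1.77e+09 + 1.21e+08 + 1.21e+08) = 44900

44900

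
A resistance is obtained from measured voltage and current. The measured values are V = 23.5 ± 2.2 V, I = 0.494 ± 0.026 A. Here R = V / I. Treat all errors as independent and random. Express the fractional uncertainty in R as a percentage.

10.7%

Relative error in a monomial: (δR/R)² = Σ (nᵢ · δxᵢ/xᵢ)².
  (1·δV/V)² = (1×0.0936)² = 0.00876;  (-1·δI/I)² = (-1×0.0526)² = 0.00277
δR/R = √(0.0115) = 0.107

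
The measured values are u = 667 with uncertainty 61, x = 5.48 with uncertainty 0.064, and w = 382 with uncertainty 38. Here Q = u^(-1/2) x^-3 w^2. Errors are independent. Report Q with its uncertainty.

Products/powers → add relative errors in quadrature, weighted by exponent:
  (−½·δu/u)² = (-0.5×0.0915)² = 0.00209;  (-3·δx/x)² = (-3×0.0117)² = 0.00123;  (2·δw/w)² = (2×0.0995)² = 0.0396
δQ/Q = √(0.0429) = 0.207
Q = 34.3, so δQ = 0.207 × 34.3 = 7.11.

34.3 ± 7.11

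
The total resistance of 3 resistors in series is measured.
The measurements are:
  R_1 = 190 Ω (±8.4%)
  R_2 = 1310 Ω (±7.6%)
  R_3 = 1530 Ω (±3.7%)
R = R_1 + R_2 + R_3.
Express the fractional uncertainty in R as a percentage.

Absolute uncertainties add in quadrature for a linear combination:
  (δR_1)² = 255;  (δR_2)² = 9910;  (δR_3)² = 3200
δR = √(13400) = 116 Ω
R = 3030 Ω, so δR/R = 116/3030 = 0.0382.

3.82%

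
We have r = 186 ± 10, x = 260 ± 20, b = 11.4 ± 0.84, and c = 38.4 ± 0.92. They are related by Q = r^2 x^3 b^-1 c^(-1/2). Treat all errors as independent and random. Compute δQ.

2.28e+09

Products/powers → add relative errors in quadrature, weighted by exponent:
  (2·δr/r)² = (2×0.0538)² = 0.0116;  (3·δx/x)² = (3×0.0769)² = 0.0533;  (-1·δb/b)² = (-1×0.0737)² = 0.00543;  (−½·δc/c)² = (-0.5×0.0240)² = 0.000144
δQ/Q = √(0.0704) = 0.265
Q = 8.61e+09, so δQ = 0.265 × 8.61e+09 = 2.28e+09.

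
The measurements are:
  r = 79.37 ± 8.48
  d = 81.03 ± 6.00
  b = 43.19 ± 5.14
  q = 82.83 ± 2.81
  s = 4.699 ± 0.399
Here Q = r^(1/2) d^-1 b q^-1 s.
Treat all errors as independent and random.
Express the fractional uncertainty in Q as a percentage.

Products/powers → add relative errors in quadrature, weighted by exponent:
  (½·δr/r)² = (0.5×0.107)² = 0.00285;  (-1·δd/d)² = (-1×0.0740)² = 0.00548;  (1·δb/b)² = (1×0.119)² = 0.0142;  (-1·δq/q)² = (-1×0.0339)² = 0.00115;  (1·δs/s)² = (1×0.0849)² = 0.00721
δQ/Q = √(0.0309) = 0.176

17.6%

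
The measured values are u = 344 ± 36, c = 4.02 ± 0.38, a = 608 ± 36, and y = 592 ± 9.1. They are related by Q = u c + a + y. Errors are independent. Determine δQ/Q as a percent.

Let p = u·c = 1380. δp/p = √((1·δu/u)² + (1·δc/c)²) = √(0.0110 + 0.00894) = 0.141, so δp = 195.
Q = p + a + y: δQ = √(δp² + δa² + δy²) = √(38000 + 1300 + 82.8) = 199
Q = 2580, so δQ/Q = 199/2580 = 0.0769.

7.69%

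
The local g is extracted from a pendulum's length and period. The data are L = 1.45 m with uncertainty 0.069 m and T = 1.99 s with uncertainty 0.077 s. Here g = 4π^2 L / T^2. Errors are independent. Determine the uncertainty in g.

1.31 m/s^2

Since g is a product/quotient, work with relative uncertainties:
  (1·δL/L)² = (1×0.0476)² = 0.00226;  (-2·δT/T)² = (-2×0.0387)² = 0.00599
δg/g = √(0.00825) = 0.0908
g = 14.5 m/s^2, so δg = 0.0908 × 14.5 = 1.31 m/s^2.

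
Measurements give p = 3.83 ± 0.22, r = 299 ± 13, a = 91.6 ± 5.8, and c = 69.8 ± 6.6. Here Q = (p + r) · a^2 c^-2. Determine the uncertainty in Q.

Let u = p + r = 303. δu = √(δp² + δr²) = √(0.0484 + 169) = 13.0, so δu/u = 0.0429.
Q is then a monomial in u, a, c:
δQ/Q = √((δu/u)² + (2·δa/a)² + (-2·δc/c)²) = √(0.00184 + 0.0160 + 0.0358) = 0.232
Q = 522, so δQ = 0.232 × 522 = 121.

121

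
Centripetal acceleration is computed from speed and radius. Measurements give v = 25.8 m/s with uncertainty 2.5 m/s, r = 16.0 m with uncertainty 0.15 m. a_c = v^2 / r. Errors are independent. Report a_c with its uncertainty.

For a monomial a_c ∝ v^2, r^-1, fractional errors add in quadrature:
  (2·δv/v)² = (2×0.0969)² = 0.0376;  (-1·δr/r)² = (-1×0.00937)² = 8.79e-05
δa_c/a_c = √(0.0376) = 0.194
a_c = 41.6 m/s^2, so δa_c = 0.194 × 41.6 = 8.07 m/s^2.

41.6 ± 8.07 m/s^2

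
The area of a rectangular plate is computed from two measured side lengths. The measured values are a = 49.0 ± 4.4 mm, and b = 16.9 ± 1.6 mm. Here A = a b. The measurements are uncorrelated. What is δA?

108 mm^2

Products/powers → add relative errors in quadrature, weighted by exponent:
  (1·δa/a)² = (1×0.0898)² = 0.00806;  (1·δb/b)² = (1×0.0947)² = 0.00896
δA/A = √(0.0170) = 0.130
A = 828 mm^2, so δA = 0.130 × 828 = 108 mm^2.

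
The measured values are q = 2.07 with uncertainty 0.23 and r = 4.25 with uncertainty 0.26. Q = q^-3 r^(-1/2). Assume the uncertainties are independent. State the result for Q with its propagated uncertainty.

Products/powers → add relative errors in quadrature, weighted by exponent:
  (-3·δq/q)² = (-3×0.111)² = 0.111;  (−½·δr/r)² = (-0.5×0.0612)² = 0.000936
δQ/Q = √(0.112) = 0.335
Q = 0.0547, so δQ = 0.335 × 0.0547 = 0.0183.

0.0547 ± 0.0183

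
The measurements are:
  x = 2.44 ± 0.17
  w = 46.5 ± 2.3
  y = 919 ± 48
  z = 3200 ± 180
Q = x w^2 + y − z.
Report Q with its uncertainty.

2990 ± 665

Let p = x·w^2 = 5280. δp/p = √((1·δx/x)² + (2·δw/w)²) = √(0.00485 + 0.00979) = 0.121, so δp = 638.
Q = p + y − z: δQ = √(δp² + δy² + δz²) = √(4.08e+05 + 2300 + 32400) = 665
Q = 2990.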